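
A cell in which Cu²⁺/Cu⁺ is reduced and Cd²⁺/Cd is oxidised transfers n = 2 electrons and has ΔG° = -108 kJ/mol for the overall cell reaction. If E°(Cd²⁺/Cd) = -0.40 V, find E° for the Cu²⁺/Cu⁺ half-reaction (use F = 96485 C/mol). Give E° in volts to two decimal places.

+0.16 V

E°cell = −ΔG°/(nF) = −(-108×10³)/((2)(96485)) = +0.560 V.
Since Cu²⁺/Cu⁺ is the cathode and Cd²⁺/Cd the anode, E°cell = E°(Cu²⁺/Cu⁺) − E°(Cd²⁺/Cd).
So E°(Cu²⁺/Cu⁺) = E°cell + E°(Cd²⁺/Cd) = +0.560 + (-0.40) = +0.16 V.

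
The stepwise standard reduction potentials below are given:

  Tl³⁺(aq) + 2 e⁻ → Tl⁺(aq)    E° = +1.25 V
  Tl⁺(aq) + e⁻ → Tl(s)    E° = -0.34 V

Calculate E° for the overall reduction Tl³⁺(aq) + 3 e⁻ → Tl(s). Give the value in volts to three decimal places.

+0.720 V

Since ΔG° = −nFE° is additive over sequential reductions, n₃E°₃ = n₁E°₁ + n₂E°₂.
E°₃ = (2×+1.25 + 1×-0.34) / 3 = (+2.160) / 3 = +0.720 V.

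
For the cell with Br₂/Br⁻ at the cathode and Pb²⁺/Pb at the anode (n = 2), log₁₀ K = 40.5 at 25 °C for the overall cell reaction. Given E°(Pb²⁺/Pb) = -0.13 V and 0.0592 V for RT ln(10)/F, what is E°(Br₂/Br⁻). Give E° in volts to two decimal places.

+1.07 V

E°cell = (0.0592/n)·log K = (0.0592/2)(40.5) = +1.199 V.
Since Br₂/Br⁻ is the cathode and Pb²⁺/Pb the anode, E°cell = E°(Br₂/Br⁻) − E°(Pb²⁺/Pb).
So E°(Br₂/Br⁻) = E°cell + E°(Pb²⁺/Pb) = +1.199 + (-0.13) = +1.07 V.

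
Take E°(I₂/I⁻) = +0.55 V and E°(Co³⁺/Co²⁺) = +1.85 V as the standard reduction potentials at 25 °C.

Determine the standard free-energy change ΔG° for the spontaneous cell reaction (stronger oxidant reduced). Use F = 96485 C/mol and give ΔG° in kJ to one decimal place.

Co³⁺/Co²⁺ (E° = +1.85 V) is the cathode; I₂/I⁻ (E° = +0.55 V) is the anode, so E°cell = +1.30 V.
Balancing electrons gives n = 2 (lcm of 1 and 2).
ΔG° = −nFE° = −(2)(96485)(+1.30) = -250,861 J = -250.9 kJ.

-250.9 kJ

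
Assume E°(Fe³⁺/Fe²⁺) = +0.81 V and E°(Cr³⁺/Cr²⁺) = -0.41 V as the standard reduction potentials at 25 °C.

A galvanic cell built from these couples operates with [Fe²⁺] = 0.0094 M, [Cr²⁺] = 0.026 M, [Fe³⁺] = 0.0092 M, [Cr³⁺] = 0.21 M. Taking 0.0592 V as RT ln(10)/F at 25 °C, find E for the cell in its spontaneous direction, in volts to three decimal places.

+1.166 V

Fe³⁺/Fe²⁺ is the cathode (higher E°), Cr³⁺/Cr²⁺ the anode: E°cell = +0.81 − (-0.41) = +1.22 V, n = 1.
Overall: Fe³⁺(aq) + Cr²⁺(aq) → Fe²⁺(aq) + Cr³⁺(aq)
Q = [Fe²⁺]·[Cr³⁺] / ([Fe³⁺]·[Cr²⁺]); log Q = 0.917.
E = E° − (0.0592/n) log Q = +1.22 − (0.0592/1)(0.917) = +1.166 V.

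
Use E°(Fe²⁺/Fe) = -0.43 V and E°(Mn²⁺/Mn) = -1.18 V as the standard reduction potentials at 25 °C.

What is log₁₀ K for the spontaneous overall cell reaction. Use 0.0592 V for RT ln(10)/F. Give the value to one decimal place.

25.3

Cathode: Fe²⁺/Fe; anode: Mn²⁺/Mn. E°cell = +0.75 V, n = 2.
log K = nE°cell / 0.0592 = (2)(+0.75) / 0.0592 = 25.3.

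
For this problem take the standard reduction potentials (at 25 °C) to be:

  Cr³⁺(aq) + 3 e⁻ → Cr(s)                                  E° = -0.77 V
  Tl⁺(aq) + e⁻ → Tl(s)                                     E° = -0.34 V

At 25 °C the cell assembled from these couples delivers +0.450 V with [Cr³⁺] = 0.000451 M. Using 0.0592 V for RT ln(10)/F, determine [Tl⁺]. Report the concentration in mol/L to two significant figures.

0.17 M

Tl⁺/Tl is the cathode, Cr³⁺/Cr the anode: E°cell = +0.43 V, n = 3.
Overall reaction: 3 Tl⁺(aq) + Cr(s) → 3 Tl(s) + Cr³⁺(aq); Q = [Cr³⁺]^1/[Tl⁺]^3.
From E = E° − (0.0592/n) log Q: log Q = (E° − E)·n/0.0592 = (+0.43 − (+0.450))·3/0.0592 = -1.0135.
So 3·log[Tl⁺] = 1·log(0.000451) − log Q = -3.3458 − (-1.0135) = -2.3323; log[Tl⁺] = -2.3323 / 3 = -0.7774; [Tl⁺] = 10^(-0.7774) ≈ 0.17 M.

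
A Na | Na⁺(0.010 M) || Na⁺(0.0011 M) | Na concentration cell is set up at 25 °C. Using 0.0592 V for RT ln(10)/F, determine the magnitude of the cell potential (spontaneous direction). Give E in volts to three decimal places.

+0.057 V

For a concentration cell E°cell = 0. The 0.010 M side is the cathode (reduction is favoured where [Na⁺] is higher).
With n = 1, E = −(0.0592/1) log([Na⁺]ₐₙ/[Na⁺]꜀ₐₜ) = −(0.0592/1) log(0.0011/0.01) = −(0.0592/1)(-0.959) = +0.057 V.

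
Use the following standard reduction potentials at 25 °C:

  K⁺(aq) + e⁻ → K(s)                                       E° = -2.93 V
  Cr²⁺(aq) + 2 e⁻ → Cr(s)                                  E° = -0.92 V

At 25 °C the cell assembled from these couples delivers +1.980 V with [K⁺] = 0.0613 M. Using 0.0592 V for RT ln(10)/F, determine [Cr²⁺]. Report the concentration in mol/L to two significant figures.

Cr²⁺/Cr is the cathode, K⁺/K the anode: E°cell = +2.01 V, n = 2.
Overall reaction: Cr²⁺(aq) + 2 K(s) → Cr(s) + 2 K⁺(aq); Q = [K⁺]^2/[Cr²⁺]^1.
From E = E° − (0.0592/n) log Q: log Q = (E° − E)·n/0.0592 = (+2.01 − (+1.980))·2/0.0592 = 1.0135.
So 1·log[Cr²⁺] = 2·log(0.0613) − log Q = -2.4251 − (1.0135) = -3.4386; [Cr²⁺] = 10^(-3.4386) ≈ 0.00036 M.

0.00036 M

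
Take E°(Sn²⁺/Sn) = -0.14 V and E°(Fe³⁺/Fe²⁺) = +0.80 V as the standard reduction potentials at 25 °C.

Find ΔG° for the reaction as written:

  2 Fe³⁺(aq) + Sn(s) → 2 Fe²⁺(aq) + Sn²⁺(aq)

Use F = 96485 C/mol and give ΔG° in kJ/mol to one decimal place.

-181.4 kJ/mol

As written, Fe³⁺/Fe²⁺ is reduced (cathode) and Sn²⁺/Sn is oxidised (anode), so E°cell = (+0.80) − (-0.14) = +0.94 V.
Balancing electrons gives n = 2.
ΔG° = −nFE° = −(2)(96485)(+0.94) = -181,392 J = -181.4 kJ/mol.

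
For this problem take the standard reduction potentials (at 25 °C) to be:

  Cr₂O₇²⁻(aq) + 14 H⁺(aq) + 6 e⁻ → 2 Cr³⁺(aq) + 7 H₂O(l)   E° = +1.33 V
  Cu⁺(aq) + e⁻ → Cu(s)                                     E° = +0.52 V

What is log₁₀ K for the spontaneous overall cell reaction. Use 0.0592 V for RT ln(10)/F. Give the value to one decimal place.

Cathode: Cr₂O₇²⁻/Cr³⁺; anode: Cu⁺/Cu. E°cell = +0.81 V, n = 6.
log K = nE°cell / 0.0592 = (6)(+0.81) / 0.0592 = 82.1.

82.1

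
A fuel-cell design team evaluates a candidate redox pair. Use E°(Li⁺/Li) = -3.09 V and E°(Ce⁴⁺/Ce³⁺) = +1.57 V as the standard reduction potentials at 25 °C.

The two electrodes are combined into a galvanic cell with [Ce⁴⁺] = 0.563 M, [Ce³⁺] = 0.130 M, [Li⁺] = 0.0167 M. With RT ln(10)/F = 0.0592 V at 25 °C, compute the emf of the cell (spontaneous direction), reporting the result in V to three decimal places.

+4.803 V

Ce⁴⁺/Ce³⁺ is the cathode (higher E°), Li⁺/Li the anode: E°cell = +1.57 − (-3.09) = +4.66 V, n = 1.
Overall: Ce⁴⁺(aq) + Li(s) → Ce³⁺(aq) + Li⁺(aq)
Q = [Ce³⁺]·[Li⁺] / ([Ce⁴⁺]); log Q = -2.414.
E = E° − (0.0592/n) log Q = +4.66 − (0.0592/1)(-2.414) = +4.803 V.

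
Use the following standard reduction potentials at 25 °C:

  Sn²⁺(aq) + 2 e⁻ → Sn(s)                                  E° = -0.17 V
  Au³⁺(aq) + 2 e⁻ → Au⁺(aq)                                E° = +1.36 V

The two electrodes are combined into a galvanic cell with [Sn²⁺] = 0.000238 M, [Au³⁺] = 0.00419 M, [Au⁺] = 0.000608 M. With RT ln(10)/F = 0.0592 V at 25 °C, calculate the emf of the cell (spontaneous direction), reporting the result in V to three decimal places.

Au³⁺/Au⁺ is the cathode (higher E°), Sn²⁺/Sn the anode: E°cell = +1.36 − (-0.17) = +1.53 V, n = 2.
Overall: Au³⁺(aq) + Sn(s) → Au⁺(aq) + Sn²⁺(aq)
Q = [Au⁺]·[Sn²⁺] / ([Au³⁺]); log Q = -4.462.
E = E° − (0.0592/n) log Q = +1.53 − (0.0592/2)(-4.462) = +1.662 V.

+1.662 V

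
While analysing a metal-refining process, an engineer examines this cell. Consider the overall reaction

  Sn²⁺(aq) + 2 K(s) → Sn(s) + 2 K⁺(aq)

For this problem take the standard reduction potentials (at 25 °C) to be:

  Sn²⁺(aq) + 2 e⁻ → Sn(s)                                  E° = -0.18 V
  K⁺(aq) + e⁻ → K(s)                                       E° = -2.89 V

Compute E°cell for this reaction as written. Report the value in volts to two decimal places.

+2.71 V

The Sn²⁺/Sn couple has the higher reduction potential, so it is the cathode; K⁺/K is oxidised at the anode.
E°cell = E°(cathode) − E°(anode) = (-0.18) − (-2.89) = +2.71 V.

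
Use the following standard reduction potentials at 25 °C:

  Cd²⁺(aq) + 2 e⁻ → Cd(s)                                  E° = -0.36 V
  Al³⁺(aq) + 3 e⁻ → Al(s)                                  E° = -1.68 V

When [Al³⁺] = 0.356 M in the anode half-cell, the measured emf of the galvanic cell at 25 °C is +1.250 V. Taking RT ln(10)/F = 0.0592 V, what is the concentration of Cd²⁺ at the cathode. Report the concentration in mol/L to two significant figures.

0.0022 M

Cd²⁺/Cd is the cathode, Al³⁺/Al the anode: E°cell = +1.32 V, n = 6.
Overall reaction: 3 Cd²⁺(aq) + 2 Al(s) → 3 Cd(s) + 2 Al³⁺(aq); Q = [Al³⁺]^2/[Cd²⁺]^3.
From E = E° − (0.0592/n) log Q: log Q = (E° − E)·n/0.0592 = (+1.32 − (+1.250))·6/0.0592 = 7.0946.
So 3·log[Cd²⁺] = 2·log(0.356) − log Q = -0.8971 − (7.0946) = -7.9917; log[Cd²⁺] = -7.9917 / 3 = -2.6639; [Cd²⁺] = 10^(-2.6639) ≈ 0.0022 M.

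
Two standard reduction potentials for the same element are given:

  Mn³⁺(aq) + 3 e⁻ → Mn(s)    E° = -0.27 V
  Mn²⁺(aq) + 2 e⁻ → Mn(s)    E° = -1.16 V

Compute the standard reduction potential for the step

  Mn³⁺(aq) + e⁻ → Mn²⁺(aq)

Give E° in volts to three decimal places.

+1.510 V

Sequential free energies add, so n₃E°₃ = n₁E°₁ + n₂E°₂.
With n₃ = 3, and the known step contributing 2×(-1.16) V, the unknown satisfies 1·E° = 3×(-0.27) − 2×(-1.16) = +1.510.
E° = +1.510 / 1 = +1.510 V.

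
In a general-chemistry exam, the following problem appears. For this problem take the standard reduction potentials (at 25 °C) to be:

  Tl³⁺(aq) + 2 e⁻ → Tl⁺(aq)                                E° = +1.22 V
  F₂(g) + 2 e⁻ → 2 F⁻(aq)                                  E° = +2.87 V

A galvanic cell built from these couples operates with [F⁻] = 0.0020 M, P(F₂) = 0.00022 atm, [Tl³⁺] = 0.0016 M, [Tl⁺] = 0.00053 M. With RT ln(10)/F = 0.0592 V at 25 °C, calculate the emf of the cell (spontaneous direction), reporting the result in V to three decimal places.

F₂/F⁻ is the cathode (higher E°), Tl³⁺/Tl⁺ the anode: E°cell = +2.87 − (+1.22) = +1.65 V, n = 2.
Overall: F₂(g) + Tl⁺(aq) → 2 F⁻(aq) + Tl³⁺(aq)
Q = [F⁻]^2·[Tl³⁺] / (P(F₂)·[Tl⁺]); log Q = -1.261.
E = E° − (0.0592/n) log Q = +1.65 − (0.0592/2)(-1.261) = +1.687 V.

+1.687 V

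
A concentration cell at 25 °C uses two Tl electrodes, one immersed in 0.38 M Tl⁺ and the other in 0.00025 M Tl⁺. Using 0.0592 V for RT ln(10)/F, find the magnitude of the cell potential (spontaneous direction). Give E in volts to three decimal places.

+0.188 V

For a concentration cell E°cell = 0. The 0.38 M side is the cathode (reduction is favoured where [Tl⁺] is higher).
With n = 1, E = −(0.0592/1) log([Tl⁺]ₐₙ/[Tl⁺]꜀ₐₜ) = −(0.0592/1) log(0.00025/0.38) = −(0.0592/1)(-3.182) = +0.188 V.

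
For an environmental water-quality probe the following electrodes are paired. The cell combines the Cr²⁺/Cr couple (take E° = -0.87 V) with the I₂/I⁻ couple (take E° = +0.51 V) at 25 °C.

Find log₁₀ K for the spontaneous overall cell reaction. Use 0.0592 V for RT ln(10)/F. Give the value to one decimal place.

Cathode: I₂/I⁻; anode: Cr²⁺/Cr. E°cell = +1.38 V, n = 2.
log K = nE°cell / 0.0592 = (2)(+1.38) / 0.0592 = 46.6.

46.6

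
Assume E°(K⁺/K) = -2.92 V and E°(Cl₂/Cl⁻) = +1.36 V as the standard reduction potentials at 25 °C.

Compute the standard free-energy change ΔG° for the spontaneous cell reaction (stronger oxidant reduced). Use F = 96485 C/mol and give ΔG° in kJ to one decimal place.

-825.9 kJ

Cl₂/Cl⁻ (E° = +1.36 V) is the cathode; K⁺/K (E° = -2.92 V) is the anode, so E°cell = +4.28 V.
Balancing electrons gives n = 2 (lcm of 2 and 1).
ΔG° = −nFE° = −(2)(96485)(+4.28) = -825,912 J = -825.9 kJ.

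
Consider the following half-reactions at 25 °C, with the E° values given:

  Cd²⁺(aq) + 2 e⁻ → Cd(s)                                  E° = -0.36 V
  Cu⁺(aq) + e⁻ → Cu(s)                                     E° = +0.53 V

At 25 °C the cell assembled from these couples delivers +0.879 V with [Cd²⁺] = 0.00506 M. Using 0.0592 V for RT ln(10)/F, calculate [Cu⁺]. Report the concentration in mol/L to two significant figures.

0.046 M

Cu⁺/Cu is the cathode, Cd²⁺/Cd the anode: E°cell = +0.89 V, n = 2.
Overall reaction: 2 Cu⁺(aq) + Cd(s) → 2 Cu(s) + Cd²⁺(aq); Q = [Cd²⁺]^1/[Cu⁺]^2.
From E = E° − (0.0592/n) log Q: log Q = (E° − E)·n/0.0592 = (+0.89 − (+0.879))·2/0.0592 = 0.3716.
So 2·log[Cu⁺] = 1·log(0.00506) − log Q = -2.2958 − (0.3716) = -2.6674; log[Cu⁺] = -2.6674 / 2 = -1.3337; [Cu⁺] = 10^(-1.3337) ≈ 0.046 M.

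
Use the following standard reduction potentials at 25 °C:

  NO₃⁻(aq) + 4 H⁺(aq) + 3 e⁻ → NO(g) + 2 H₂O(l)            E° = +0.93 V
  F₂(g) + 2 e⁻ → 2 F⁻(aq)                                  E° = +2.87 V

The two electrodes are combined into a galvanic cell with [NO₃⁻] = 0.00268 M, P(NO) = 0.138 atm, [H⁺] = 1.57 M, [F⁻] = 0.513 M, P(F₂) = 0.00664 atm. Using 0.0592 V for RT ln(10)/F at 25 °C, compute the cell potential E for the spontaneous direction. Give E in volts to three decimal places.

+1.911 V

F₂/F⁻ is the cathode (higher E°), NO₃⁻/NO the anode: E°cell = +2.87 − (+0.93) = +1.94 V, n = 6.
Overall: 3 F₂(g) + 2 NO(g) + 4 H₂O(l) → 6 F⁻(aq) + 2 NO₃⁻(aq) + 8 H⁺(aq)
Q = [F⁻]^6·[NO₃⁻]^2·[H⁺]^8 / (P(F₂)^3·P(NO)^2); log Q = 2.938.
E = E° − (0.0592/n) log Q = +1.94 − (0.0592/6)(2.938) = +1.911 V.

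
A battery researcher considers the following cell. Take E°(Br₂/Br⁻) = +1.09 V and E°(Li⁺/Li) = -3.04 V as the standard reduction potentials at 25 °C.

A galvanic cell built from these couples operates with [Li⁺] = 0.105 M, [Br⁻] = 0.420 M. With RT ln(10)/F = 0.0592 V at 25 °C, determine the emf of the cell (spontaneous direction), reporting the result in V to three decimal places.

Br₂/Br⁻ is the cathode (higher E°), Li⁺/Li the anode: E°cell = +1.09 − (-3.04) = +4.13 V, n = 2.
Overall: Br₂(l) + 2 Li(s) → 2 Br⁻(aq) + 2 Li⁺(aq)
Q = [Br⁻]^2·[Li⁺]^2; log Q = -2.711.
E = E° − (0.0592/n) log Q = +4.13 − (0.0592/2)(-2.711) = +4.210 V.

+4.210 V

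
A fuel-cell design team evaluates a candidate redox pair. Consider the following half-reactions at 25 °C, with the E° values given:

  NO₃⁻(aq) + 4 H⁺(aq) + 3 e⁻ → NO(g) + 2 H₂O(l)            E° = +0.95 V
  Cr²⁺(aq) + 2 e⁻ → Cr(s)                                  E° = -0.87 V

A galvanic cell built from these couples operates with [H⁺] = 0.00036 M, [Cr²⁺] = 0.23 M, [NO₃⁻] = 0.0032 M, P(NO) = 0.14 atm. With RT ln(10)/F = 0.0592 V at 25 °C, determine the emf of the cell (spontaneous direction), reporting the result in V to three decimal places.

+1.535 V

NO₃⁻/NO is the cathode (higher E°), Cr²⁺/Cr the anode: E°cell = +0.95 − (-0.87) = +1.82 V, n = 6.
Overall: 2 NO₃⁻(aq) + 8 H⁺(aq) + 3 Cr(s) → 2 NO(g) + 4 H₂O(l) + 3 Cr²⁺(aq)
Q = P(NO)^2·[Cr²⁺]^3 / ([NO₃⁻]^2·[H⁺]^8); log Q = 28.917.
E = E° − (0.0592/n) log Q = +1.82 − (0.0592/6)(28.917) = +1.535 V.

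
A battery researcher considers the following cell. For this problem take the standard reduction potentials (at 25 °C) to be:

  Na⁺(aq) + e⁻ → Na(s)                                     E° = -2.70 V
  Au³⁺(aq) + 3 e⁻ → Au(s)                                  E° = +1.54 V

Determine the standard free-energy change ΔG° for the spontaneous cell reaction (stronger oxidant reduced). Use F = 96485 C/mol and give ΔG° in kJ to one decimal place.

-1227.3 kJ

Au³⁺/Au (E° = +1.54 V) is the cathode; Na⁺/Na (E° = -2.70 V) is the anode, so E°cell = +4.24 V.
Balancing electrons gives n = 3 (lcm of 3 and 1).
ΔG° = −nFE° = −(3)(96485)(+4.24) = -1,227,289 J = -1227.3 kJ.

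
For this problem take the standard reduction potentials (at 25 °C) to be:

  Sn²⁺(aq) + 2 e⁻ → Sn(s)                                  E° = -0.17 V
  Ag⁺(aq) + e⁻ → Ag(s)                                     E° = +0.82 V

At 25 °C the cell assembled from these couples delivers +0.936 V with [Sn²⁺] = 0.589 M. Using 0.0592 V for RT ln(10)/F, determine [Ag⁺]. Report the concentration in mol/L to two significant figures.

0.094 M

Ag⁺/Ag is the cathode, Sn²⁺/Sn the anode: E°cell = +0.99 V, n = 2.
Overall reaction: 2 Ag⁺(aq) + Sn(s) → 2 Ag(s) + Sn²⁺(aq); Q = [Sn²⁺]^1/[Ag⁺]^2.
From E = E° − (0.0592/n) log Q: log Q = (E° − E)·n/0.0592 = (+0.99 − (+0.936))·2/0.0592 = 1.8243.
So 2·log[Ag⁺] = 1·log(0.589) − log Q = -0.2299 − (1.8243) = -2.0542; log[Ag⁺] = -2.0542 / 2 = -1.0271; [Ag⁺] = 10^(-1.0271) ≈ 0.094 M.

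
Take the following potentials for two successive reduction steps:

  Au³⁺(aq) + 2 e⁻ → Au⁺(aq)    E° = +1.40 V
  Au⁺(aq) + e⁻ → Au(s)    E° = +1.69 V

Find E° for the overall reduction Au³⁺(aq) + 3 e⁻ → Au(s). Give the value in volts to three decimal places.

+1.497 V

Standard free energies of sequential steps add: ΔG°₃ = ΔG°₁ + ΔG°₂, so n₃E°₃ = n₁E°₁ + n₂E°₂.
E°₃ = (2×+1.40 + 1×+1.69) / 3 = (+4.490) / 3 = +1.497 V.
E° values themselves are not directly additive — weighting by electron count is essential.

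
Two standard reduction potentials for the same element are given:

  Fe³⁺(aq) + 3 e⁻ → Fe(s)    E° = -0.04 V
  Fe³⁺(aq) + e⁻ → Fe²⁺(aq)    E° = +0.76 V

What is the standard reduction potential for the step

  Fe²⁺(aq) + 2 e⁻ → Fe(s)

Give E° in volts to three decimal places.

-0.440 V

Sequential free energies add, so n₃E°₃ = n₁E°₁ + n₂E°₂.
With n₃ = 3, and the known step contributing 1×(+0.76) V, the unknown satisfies 2·E° = 3×(-0.04) − 1×(+0.76) = -0.880.
E° = -0.880 / 2 = -0.440 V.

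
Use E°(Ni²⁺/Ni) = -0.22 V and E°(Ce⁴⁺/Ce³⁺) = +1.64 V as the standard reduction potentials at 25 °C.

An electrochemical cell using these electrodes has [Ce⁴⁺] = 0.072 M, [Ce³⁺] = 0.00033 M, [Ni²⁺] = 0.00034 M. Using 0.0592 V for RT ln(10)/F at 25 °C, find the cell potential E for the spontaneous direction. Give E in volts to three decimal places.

+2.101 V

Ce⁴⁺/Ce³⁺ is the cathode (higher E°), Ni²⁺/Ni the anode: E°cell = +1.64 − (-0.22) = +1.86 V, n = 2.
Overall: 2 Ce⁴⁺(aq) + Ni(s) → 2 Ce³⁺(aq) + Ni²⁺(aq)
Q = [Ce³⁺]^2·[Ni²⁺] / ([Ce⁴⁺]^2); log Q = -8.146.
E = E° − (0.0592/n) log Q = +1.86 − (0.0592/2)(-8.146) = +2.101 V.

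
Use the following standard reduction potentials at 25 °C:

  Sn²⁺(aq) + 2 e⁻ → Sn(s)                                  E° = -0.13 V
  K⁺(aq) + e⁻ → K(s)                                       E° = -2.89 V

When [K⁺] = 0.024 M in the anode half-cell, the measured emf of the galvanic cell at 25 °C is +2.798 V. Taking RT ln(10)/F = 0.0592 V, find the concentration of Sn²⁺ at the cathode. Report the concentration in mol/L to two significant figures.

Sn²⁺/Sn is the cathode, K⁺/K the anode: E°cell = +2.76 V, n = 2.
Overall reaction: Sn²⁺(aq) + 2 K(s) → Sn(s) + 2 K⁺(aq); Q = [K⁺]^2/[Sn²⁺]^1.
From E = E° − (0.0592/n) log Q: log Q = (E° − E)·n/0.0592 = (+2.76 − (+2.798))·2/0.0592 = -1.2838.
So 1·log[Sn²⁺] = 2·log(0.024) − log Q = -3.2396 − (-1.2838) = -1.9558; [Sn²⁺] = 10^(-1.9558) ≈ 0.011 M.

0.011 M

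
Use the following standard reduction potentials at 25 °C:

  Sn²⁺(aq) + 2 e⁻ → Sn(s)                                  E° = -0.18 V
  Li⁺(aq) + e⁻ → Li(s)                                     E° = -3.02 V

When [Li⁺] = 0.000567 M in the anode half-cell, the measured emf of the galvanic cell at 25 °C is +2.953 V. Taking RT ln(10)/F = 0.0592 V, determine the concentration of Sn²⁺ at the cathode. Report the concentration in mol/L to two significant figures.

0.0021 M

Sn²⁺/Sn is the cathode, Li⁺/Li the anode: E°cell = +2.84 V, n = 2.
Overall reaction: Sn²⁺(aq) + 2 Li(s) → Sn(s) + 2 Li⁺(aq); Q = [Li⁺]^2/[Sn²⁺]^1.
From E = E° − (0.0592/n) log Q: log Q = (E° − E)·n/0.0592 = (+2.84 − (+2.953))·2/0.0592 = -3.8176.
So 1·log[Sn²⁺] = 2·log(0.000567) − log Q = -6.4928 − (-3.8176) = -2.6752; [Sn²⁺] = 10^(-2.6752) ≈ 0.0021 M.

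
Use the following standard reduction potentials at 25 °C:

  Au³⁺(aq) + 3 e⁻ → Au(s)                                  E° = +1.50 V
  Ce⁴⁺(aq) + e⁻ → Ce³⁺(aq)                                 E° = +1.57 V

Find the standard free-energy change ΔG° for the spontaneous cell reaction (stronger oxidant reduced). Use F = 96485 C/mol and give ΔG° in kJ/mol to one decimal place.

Ce⁴⁺/Ce³⁺ (E° = +1.57 V) is the cathode; Au³⁺/Au (E° = +1.50 V) is the anode, so E°cell = +0.07 V.
Balancing electrons gives n = 3 (lcm of 1 and 3).
ΔG° = −nFE° = −(3)(96485)(+0.07) = -20,262 J = -20.3 kJ/mol.

-20.3 kJ/mol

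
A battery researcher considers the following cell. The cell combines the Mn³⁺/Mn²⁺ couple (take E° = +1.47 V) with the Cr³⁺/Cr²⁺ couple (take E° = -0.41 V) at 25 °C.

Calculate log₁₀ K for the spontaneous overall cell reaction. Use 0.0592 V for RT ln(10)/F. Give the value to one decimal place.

Cathode: Mn³⁺/Mn²⁺; anode: Cr³⁺/Cr²⁺. E°cell = +1.88 V, n = 1.
log K = nE°cell / 0.0592 = (1)(+1.88) / 0.0592 = 31.8.

31.8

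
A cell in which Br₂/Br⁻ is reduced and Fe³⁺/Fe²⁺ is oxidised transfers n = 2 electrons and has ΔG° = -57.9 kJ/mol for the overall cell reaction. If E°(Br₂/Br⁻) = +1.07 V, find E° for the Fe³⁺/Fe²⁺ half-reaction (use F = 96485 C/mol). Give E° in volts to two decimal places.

E°cell = −ΔG°/(nF) = −(-57.9×10³)/((2)(96485)) = +0.300 V.
Since Br₂/Br⁻ is the cathode and Fe³⁺/Fe²⁺ the anode, E°cell = E°(Br₂/Br⁻) − E°(Fe³⁺/Fe²⁺).
So E°(Fe³⁺/Fe²⁺) = E°(Br₂/Br⁻) − E°cell = (+1.07) − (+0.300) = +0.77 V.

+0.77 V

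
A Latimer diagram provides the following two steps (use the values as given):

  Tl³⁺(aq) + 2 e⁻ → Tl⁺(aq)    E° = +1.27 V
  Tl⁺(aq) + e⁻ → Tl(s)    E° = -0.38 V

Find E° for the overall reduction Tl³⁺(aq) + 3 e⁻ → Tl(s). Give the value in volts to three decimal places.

+0.720 V

Adding the free-energy changes (−nFE°) of the two steps gives −n₃FE°₃ = −n₁FE°₁ − n₂FE°₂.
E°₃ = (2×+1.27 + 1×-0.38) / 3 = (+2.160) / 3 = +0.720 V.
Simply averaging or adding the two E° values would be wrong; the electron-weighted sum is required.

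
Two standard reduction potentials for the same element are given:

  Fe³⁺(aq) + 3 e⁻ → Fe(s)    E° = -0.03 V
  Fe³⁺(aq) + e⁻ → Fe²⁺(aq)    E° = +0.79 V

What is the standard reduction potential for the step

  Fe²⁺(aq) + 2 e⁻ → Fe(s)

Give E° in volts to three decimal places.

Sequential free energies add, so n₃E°₃ = n₁E°₁ + n₂E°₂.
With n₃ = 3, and the known step contributing 1×(+0.79) V, the unknown satisfies 2·E° = 3×(-0.03) − 1×(+0.79) = -0.880.
E° = -0.880 / 2 = -0.440 V.

-0.440 V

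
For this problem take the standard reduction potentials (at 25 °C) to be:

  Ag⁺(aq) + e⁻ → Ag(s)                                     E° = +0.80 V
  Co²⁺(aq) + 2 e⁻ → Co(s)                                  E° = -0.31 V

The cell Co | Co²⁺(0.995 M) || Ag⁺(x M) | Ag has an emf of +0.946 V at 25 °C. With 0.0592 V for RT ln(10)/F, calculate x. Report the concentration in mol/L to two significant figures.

0.0017 M

Ag⁺/Ag is the cathode, Co²⁺/Co the anode: E°cell = +1.11 V, n = 2.
Overall reaction: 2 Ag⁺(aq) + Co(s) → 2 Ag(s) + Co²⁺(aq); Q = [Co²⁺]^1/[Ag⁺]^2.
From E = E° − (0.0592/n) log Q: log Q = (E° − E)·n/0.0592 = (+1.11 − (+0.946))·2/0.0592 = 5.5405.
So 2·log[Ag⁺] = 1·log(0.995) − log Q = -0.0022 − (5.5405) = -5.5427; log[Ag⁺] = -5.5427 / 2 = -2.7713; [Ag⁺] = 10^(-2.7713) ≈ 0.0017 M.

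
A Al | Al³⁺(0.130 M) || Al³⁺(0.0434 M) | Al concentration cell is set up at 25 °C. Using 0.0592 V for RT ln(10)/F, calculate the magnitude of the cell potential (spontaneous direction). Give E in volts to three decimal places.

+0.009 V

For a concentration cell E°cell = 0. The 0.130 M side is the cathode (reduction is favoured where [Al³⁺] is higher).
With n = 3, E = −(0.0592/3) log([Al³⁺]ₐₙ/[Al³⁺]꜀ₐₜ) = −(0.0592/3) log(0.0434/0.13) = −(0.0592/3)(-0.476) = +0.009 V.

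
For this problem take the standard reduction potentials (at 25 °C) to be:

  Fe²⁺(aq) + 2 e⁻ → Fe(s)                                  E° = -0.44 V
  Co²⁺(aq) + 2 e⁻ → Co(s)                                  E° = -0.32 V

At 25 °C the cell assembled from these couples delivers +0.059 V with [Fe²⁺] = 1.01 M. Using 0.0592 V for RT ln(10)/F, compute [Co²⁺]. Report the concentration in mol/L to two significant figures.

Co²⁺/Co is the cathode, Fe²⁺/Fe the anode: E°cell = +0.12 V, n = 2.
Overall reaction: Co²⁺(aq) + Fe(s) → Co(s) + Fe²⁺(aq); Q = [Fe²⁺]^1/[Co²⁺]^1.
From E = E° − (0.0592/n) log Q: log Q = (E° − E)·n/0.0592 = (+0.12 − (+0.059))·2/0.0592 = 2.0608.
So 1·log[Co²⁺] = 1·log(1.01) − log Q = 0.0043 − (2.0608) = -2.0565; [Co²⁺] = 10^(-2.0565) ≈ 0.0088 M.

0.0088 M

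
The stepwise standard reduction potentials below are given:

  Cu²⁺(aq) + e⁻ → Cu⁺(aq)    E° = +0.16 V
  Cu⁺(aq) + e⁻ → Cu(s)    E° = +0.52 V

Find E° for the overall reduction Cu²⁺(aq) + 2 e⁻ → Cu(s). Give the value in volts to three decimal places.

Standard free energies of sequential steps add: ΔG°₃ = ΔG°₁ + ΔG°₂, so n₃E°₃ = n₁E°₁ + n₂E°₂.
E°₃ = (1×+0.16 + 1×+0.52) / 2 = (+0.680) / 2 = +0.340 V.

+0.340 V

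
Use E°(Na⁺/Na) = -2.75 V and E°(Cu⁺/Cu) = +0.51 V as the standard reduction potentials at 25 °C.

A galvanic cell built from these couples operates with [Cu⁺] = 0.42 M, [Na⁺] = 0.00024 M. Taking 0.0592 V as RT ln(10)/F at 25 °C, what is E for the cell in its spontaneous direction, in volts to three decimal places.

+3.452 V

Cu⁺/Cu is the cathode (higher E°), Na⁺/Na the anode: E°cell = +0.51 − (-2.75) = +3.26 V, n = 1.
Overall: Cu⁺(aq) + Na(s) → Cu(s) + Na⁺(aq)
Q = [Na⁺] / ([Cu⁺]); log Q = -3.243.
E = E° − (0.0592/n) log Q = +3.26 − (0.0592/1)(-3.243) = +3.452 V.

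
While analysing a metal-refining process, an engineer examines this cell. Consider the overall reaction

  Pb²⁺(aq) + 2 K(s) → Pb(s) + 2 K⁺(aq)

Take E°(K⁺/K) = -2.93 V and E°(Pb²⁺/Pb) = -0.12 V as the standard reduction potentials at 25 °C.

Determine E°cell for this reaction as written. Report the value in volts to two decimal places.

+2.81 V

The Pb²⁺/Pb couple has the higher reduction potential, so it is the cathode; K⁺/K is oxidised at the anode.
E°cell = E°(cathode) − E°(anode) = (-0.12) − (-2.93) = +2.81 V.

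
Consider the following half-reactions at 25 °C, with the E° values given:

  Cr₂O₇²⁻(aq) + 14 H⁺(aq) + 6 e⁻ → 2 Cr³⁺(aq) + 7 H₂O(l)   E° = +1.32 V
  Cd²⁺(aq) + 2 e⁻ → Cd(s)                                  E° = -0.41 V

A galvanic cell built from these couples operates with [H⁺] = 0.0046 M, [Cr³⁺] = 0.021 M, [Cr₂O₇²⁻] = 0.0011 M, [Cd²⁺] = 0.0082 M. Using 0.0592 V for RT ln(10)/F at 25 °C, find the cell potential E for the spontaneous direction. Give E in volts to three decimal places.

Cr₂O₇²⁻/Cr³⁺ is the cathode (higher E°), Cd²⁺/Cd the anode: E°cell = +1.32 − (-0.41) = +1.73 V, n = 6.
Overall: Cr₂O₇²⁻(aq) + 14 H⁺(aq) + 3 Cd(s) → 2 Cr³⁺(aq) + 7 H₂O(l) + 3 Cd²⁺(aq)
Q = [Cr³⁺]^2·[Cd²⁺]^3 / ([Cr₂O₇²⁻]·[H⁺]^14); log Q = 26.066.
E = E° − (0.0592/n) log Q = +1.73 − (0.0592/6)(26.066) = +1.473 V.

+1.473 V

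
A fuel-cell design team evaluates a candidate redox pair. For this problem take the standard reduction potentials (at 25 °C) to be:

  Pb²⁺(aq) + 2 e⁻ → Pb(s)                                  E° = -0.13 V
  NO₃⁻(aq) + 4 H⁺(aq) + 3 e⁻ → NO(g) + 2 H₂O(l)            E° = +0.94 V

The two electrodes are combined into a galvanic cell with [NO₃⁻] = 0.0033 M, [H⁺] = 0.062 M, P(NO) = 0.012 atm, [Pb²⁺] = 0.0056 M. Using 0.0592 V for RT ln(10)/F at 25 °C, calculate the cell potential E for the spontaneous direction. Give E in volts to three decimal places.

+1.030 V

NO₃⁻/NO is the cathode (higher E°), Pb²⁺/Pb the anode: E°cell = +0.94 − (-0.13) = +1.07 V, n = 6.
Overall: 2 NO₃⁻(aq) + 8 H⁺(aq) + 3 Pb(s) → 2 NO(g) + 4 H₂O(l) + 3 Pb²⁺(aq)
Q = P(NO)^2·[Pb²⁺]^3 / ([NO₃⁻]^2·[H⁺]^8); log Q = 4.027.
E = E° − (0.0592/n) log Q = +1.07 − (0.0592/6)(4.027) = +1.030 V.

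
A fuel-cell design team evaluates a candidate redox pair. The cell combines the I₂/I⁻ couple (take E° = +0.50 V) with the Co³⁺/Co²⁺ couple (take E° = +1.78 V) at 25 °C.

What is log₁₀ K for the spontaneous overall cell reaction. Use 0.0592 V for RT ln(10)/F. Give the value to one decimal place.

43.2

Cathode: Co³⁺/Co²⁺; anode: I₂/I⁻. E°cell = +1.28 V, n = 2.
log K = nE°cell / 0.0592 = (2)(+1.28) / 0.0592 = 43.2.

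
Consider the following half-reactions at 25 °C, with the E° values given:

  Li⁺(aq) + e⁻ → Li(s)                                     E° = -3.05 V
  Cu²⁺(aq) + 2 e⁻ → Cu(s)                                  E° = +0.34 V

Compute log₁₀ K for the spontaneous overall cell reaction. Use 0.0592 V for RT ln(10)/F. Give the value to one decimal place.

114.5

Cathode: Cu²⁺/Cu; anode: Li⁺/Li. E°cell = +3.39 V, n = 2.
log K = nE°cell / 0.0592 = (2)(+3.39) / 0.0592 = 114.5.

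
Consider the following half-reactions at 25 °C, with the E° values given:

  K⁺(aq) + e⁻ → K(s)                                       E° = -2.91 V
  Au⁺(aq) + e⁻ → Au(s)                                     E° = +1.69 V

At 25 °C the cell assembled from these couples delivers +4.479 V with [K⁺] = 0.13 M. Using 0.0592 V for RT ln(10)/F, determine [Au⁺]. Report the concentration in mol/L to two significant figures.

Au⁺/Au is the cathode, K⁺/K the anode: E°cell = +4.60 V, n = 1.
Overall reaction: Au⁺(aq) + K(s) → Au(s) + K⁺(aq); Q = [K⁺]^1/[Au⁺]^1.
From E = E° − (0.0592/n) log Q: log Q = (E° − E)·n/0.0592 = (+4.60 − (+4.479))·1/0.0592 = 2.0439.
So 1·log[Au⁺] = 1·log(0.13) − log Q = -0.8861 − (2.0439) = -2.9300; [Au⁺] = 10^(-2.9300) ≈ 0.0012 M.

0.0012 M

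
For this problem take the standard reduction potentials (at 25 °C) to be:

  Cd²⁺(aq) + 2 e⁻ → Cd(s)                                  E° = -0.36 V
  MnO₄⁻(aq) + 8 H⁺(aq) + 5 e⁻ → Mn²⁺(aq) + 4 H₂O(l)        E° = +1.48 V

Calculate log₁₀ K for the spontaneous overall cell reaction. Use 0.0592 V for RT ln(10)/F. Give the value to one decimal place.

310.8

Cathode: MnO₄⁻/Mn²⁺; anode: Cd²⁺/Cd. E°cell = +1.84 V, n = 10.
log K = nE°cell / 0.0592 = (10)(+1.84) / 0.0592 = 310.8.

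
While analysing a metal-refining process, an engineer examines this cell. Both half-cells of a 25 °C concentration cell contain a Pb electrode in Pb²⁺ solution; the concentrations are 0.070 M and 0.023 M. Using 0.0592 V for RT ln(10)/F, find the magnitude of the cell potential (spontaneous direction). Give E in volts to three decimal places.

+0.014 V

For a concentration cell E°cell = 0. The 0.070 M side is the cathode (reduction is favoured where [Pb²⁺] is higher).
With n = 2, E = −(0.0592/2) log([Pb²⁺]ₐₙ/[Pb²⁺]꜀ₐₜ) = −(0.0592/2) log(0.023/0.07) = −(0.0592/2)(-0.483) = +0.014 V.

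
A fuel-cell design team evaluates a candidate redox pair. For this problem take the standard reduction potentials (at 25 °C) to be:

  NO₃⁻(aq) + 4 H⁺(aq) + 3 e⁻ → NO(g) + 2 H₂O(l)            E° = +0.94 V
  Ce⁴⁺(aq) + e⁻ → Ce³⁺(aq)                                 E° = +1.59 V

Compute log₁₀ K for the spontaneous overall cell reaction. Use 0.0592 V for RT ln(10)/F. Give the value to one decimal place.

32.9

Cathode: Ce⁴⁺/Ce³⁺; anode: NO₃⁻/NO. E°cell = +0.65 V, n = 3.
log K = nE°cell / 0.0592 = (3)(+0.65) / 0.0592 = 32.9.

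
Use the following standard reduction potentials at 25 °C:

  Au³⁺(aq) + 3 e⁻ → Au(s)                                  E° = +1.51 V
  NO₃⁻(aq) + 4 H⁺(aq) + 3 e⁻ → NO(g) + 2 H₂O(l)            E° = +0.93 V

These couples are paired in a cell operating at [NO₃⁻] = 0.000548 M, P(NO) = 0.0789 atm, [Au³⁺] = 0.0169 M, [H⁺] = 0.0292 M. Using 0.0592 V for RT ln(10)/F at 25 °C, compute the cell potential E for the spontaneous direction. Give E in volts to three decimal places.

Au³⁺/Au is the cathode (higher E°), NO₃⁻/NO the anode: E°cell = +1.51 − (+0.93) = +0.58 V, n = 3.
Overall: Au³⁺(aq) + NO(g) + 2 H₂O(l) → Au(s) + NO₃⁻(aq) + 4 H⁺(aq)
Q = [NO₃⁻]·[H⁺]^4 / ([Au³⁺]·P(NO)); log Q = -6.525.
E = E° − (0.0592/n) log Q = +0.58 − (0.0592/3)(-6.525) = +0.709 V.

+0.709 V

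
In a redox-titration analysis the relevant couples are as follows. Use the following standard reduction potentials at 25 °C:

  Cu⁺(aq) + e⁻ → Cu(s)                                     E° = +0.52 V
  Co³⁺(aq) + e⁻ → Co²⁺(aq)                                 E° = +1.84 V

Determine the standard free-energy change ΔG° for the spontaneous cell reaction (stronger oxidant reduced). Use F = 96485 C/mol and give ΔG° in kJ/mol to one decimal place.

Co³⁺/Co²⁺ (E° = +1.84 V) is the cathode; Cu⁺/Cu (E° = +0.52 V) is the anode, so E°cell = +1.32 V.
Balancing electrons gives n = 1 (lcm of 1 and 1).
ΔG° = −nFE° = −(1)(96485)(+1.32) = -127,360 J = -127.4 kJ/mol.

-127.4 kJ/mol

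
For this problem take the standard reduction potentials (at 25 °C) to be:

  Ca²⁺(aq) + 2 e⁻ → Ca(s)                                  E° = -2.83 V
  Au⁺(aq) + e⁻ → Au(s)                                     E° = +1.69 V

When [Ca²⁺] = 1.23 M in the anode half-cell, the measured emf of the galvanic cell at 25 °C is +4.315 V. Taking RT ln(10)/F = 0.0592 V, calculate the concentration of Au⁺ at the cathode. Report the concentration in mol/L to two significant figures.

0.00038 M

Au⁺/Au is the cathode, Ca²⁺/Ca the anode: E°cell = +4.52 V, n = 2.
Overall reaction: 2 Au⁺(aq) + Ca(s) → 2 Au(s) + Ca²⁺(aq); Q = [Ca²⁺]^1/[Au⁺]^2.
From E = E° − (0.0592/n) log Q: log Q = (E° − E)·n/0.0592 = (+4.52 − (+4.315))·2/0.0592 = 6.9257.
So 2·log[Au⁺] = 1·log(1.23) − log Q = 0.0899 − (6.9257) = -6.8358; log[Au⁺] = -6.8358 / 2 = -3.4179; [Au⁺] = 10^(-3.4179) ≈ 0.00038 M.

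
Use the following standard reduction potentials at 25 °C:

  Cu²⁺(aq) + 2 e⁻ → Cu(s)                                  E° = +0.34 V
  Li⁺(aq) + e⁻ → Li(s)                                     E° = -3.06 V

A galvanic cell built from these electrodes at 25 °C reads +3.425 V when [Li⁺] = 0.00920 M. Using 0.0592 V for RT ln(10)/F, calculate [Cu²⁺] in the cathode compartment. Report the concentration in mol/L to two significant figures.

Cu²⁺/Cu is the cathode, Li⁺/Li the anode: E°cell = +3.40 V, n = 2.
Overall reaction: Cu²⁺(aq) + 2 Li(s) → Cu(s) + 2 Li⁺(aq); Q = [Li⁺]^2/[Cu²⁺]^1.
From E = E° − (0.0592/n) log Q: log Q = (E° − E)·n/0.0592 = (+3.40 − (+3.425))·2/0.0592 = -0.8446.
So 1·log[Cu²⁺] = 2·log(0.0092) − log Q = -4.0724 − (-0.8446) = -3.2278; [Cu²⁺] = 10^(-3.2278) ≈ 0.00059 M.

0.00059 M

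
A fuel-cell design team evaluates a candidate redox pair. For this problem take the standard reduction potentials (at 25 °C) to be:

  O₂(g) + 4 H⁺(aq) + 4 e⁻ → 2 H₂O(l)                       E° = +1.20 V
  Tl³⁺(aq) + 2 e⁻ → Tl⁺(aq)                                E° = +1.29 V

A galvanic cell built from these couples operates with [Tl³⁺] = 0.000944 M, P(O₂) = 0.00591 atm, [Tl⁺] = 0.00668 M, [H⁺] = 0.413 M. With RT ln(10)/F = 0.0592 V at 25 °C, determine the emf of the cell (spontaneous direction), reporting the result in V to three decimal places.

+0.121 V

Tl³⁺/Tl⁺ is the cathode (higher E°), O₂/H₂O the anode: E°cell = +1.29 − (+1.20) = +0.09 V, n = 4.
Overall: 2 Tl³⁺(aq) + 2 H₂O(l) → 2 Tl⁺(aq) + O₂(g) + 4 H⁺(aq)
Q = [Tl⁺]^2·P(O₂)·[H⁺]^4 / ([Tl³⁺]^2); log Q = -2.065.
E = E° − (0.0592/n) log Q = +0.09 − (0.0592/4)(-2.065) = +0.121 V.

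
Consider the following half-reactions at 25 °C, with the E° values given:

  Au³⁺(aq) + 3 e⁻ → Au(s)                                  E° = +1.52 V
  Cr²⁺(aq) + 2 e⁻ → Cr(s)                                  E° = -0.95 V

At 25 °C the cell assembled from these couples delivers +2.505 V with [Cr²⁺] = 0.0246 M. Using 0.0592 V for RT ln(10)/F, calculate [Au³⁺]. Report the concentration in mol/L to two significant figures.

0.23 M

Au³⁺/Au is the cathode, Cr²⁺/Cr the anode: E°cell = +2.47 V, n = 6.
Overall reaction: 2 Au³⁺(aq) + 3 Cr(s) → 2 Au(s) + 3 Cr²⁺(aq); Q = [Cr²⁺]^3/[Au³⁺]^2.
From E = E° − (0.0592/n) log Q: log Q = (E° − E)·n/0.0592 = (+2.47 − (+2.505))·6/0.0592 = -3.5473.
So 2·log[Au³⁺] = 3·log(0.0246) − log Q = -4.8272 − (-3.5473) = -1.2799; log[Au³⁺] = -1.2799 / 2 = -0.6400; [Au³⁺] = 10^(-0.6400) ≈ 0.23 M.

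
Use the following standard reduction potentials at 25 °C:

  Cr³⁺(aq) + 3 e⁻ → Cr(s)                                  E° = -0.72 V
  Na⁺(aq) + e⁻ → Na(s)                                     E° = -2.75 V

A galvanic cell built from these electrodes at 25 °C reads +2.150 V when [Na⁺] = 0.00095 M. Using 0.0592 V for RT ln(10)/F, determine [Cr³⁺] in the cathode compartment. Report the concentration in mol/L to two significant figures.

Cr³⁺/Cr is the cathode, Na⁺/Na the anode: E°cell = +2.03 V, n = 3.
Overall reaction: Cr³⁺(aq) + 3 Na(s) → Cr(s) + 3 Na⁺(aq); Q = [Na⁺]^3/[Cr³⁺]^1.
From E = E° − (0.0592/n) log Q: log Q = (E° − E)·n/0.0592 = (+2.03 − (+2.150))·3/0.0592 = -6.0811.
So 1·log[Cr³⁺] = 3·log(0.00095) − log Q = -9.0668 − (-6.0811) = -2.9857; [Cr³⁺] = 10^(-2.9857) ≈ 0.0010 M.

0.0010 M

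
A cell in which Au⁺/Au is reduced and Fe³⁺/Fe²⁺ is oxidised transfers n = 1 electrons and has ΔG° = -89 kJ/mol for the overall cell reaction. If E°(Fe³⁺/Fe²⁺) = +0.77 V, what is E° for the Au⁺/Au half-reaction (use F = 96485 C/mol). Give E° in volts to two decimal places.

+1.69 V

E°cell = −ΔG°/(nF) = −(-89×10³)/((1)(96485)) = +0.922 V.
Since Au⁺/Au is the cathode and Fe³⁺/Fe²⁺ the anode, E°cell = E°(Au⁺/Au) − E°(Fe³⁺/Fe²⁺).
So E°(Au⁺/Au) = E°cell + E°(Fe³⁺/Fe²⁺) = +0.922 + (+0.77) = +1.69 V.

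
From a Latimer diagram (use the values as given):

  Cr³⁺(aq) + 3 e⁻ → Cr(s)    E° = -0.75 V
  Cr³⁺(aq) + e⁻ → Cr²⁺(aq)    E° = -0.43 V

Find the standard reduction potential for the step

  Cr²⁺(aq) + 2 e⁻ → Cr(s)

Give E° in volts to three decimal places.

-0.910 V

Sequential free energies add, so n₃E°₃ = n₁E°₁ + n₂E°₂.
With n₃ = 3, and the known step contributing 1×(-0.43) V, the unknown satisfies 2·E° = 3×(-0.75) − 1×(-0.43) = -1.820.
E° = -1.820 / 2 = -0.910 V.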